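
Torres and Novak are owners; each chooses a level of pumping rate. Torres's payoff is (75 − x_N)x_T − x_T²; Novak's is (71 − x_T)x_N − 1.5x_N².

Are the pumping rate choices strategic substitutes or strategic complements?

Expanding Torres's payoff: 75x_T − x_Nx_T − x_T².
∂π/∂x_T = 75 − x_N − 2x_T = 0, so x_T = 37.5 − 0.5x_N.
The best-response slope dx_T/dx_N = −0.5 < 0: the reaction function is downward-sloping, so the choices are strategic substitutes.

strategic substitutes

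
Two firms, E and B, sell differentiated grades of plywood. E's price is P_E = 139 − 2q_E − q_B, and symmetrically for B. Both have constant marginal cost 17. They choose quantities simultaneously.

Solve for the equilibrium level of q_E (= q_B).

Firm E's profit: π = q_E(139 − 2q_E − q_B) − 17q_E.
∂π/∂q_E = 122 − 4q_E − q_B = 0 ⇒ q_E = 30.5 − 0.25q_B.
The game is symmetric, so in equilibrium q_B = q_E: the reaction function gives 1.25q_E = 30.5, hence q_E = 24.4.

24.4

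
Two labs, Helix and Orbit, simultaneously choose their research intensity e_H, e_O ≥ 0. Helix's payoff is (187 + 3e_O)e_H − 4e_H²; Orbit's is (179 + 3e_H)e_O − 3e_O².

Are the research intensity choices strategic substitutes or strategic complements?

strategic complements

Expanding Helix's payoff: 187e_H + 3e_Oe_H − 4e_H².
∂π/∂e_H = 187 + 3e_O − 8e_H = 0, so e_H = 23.375 + 0.375e_O.
The best-response slope de_H/de_O = 0.375 > 0: the reaction function is upward-sloping, so the choices are strategic complements.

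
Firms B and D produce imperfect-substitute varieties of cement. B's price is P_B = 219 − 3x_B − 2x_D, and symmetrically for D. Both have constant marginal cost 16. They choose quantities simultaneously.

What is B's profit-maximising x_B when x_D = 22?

26.5

Firm B's profit: π = x_B(219 − 3x_B − 2x_D) − 16x_B.
∂π/∂x_B = 203 − 6x_B − 2x_D = 0 ⇒ x_B = 203/6 − (1/3)x_D.
At x_D = 22: x_B = 203/6 − (1/3)·22 = 26.5.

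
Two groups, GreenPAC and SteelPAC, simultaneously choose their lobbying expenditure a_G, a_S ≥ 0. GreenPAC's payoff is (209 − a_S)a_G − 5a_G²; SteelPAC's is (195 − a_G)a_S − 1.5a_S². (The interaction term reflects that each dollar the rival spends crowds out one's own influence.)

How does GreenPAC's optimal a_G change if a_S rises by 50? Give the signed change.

Expanding GreenPAC's payoff: 209a_G − a_Sa_G − 5a_G².
∂π/∂a_G = 209 − a_S − 10a_G = 0, so a_G = 20.9 − 0.1a_S.
The reaction-function slope is −0.1, so a 50-unit rise in a_S moves a_G by −0.1 × 50 = −5. GreenPAC's best response falls — the actions are strategic substitutes.

-5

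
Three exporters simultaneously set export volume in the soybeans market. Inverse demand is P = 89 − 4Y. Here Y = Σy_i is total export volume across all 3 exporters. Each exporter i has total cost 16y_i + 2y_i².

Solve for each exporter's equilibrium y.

3.65

A representative exporter's profit is π_i = y_i(89 − 4Y) − 16y_i − 2y_i², with Y = y_i + Σ_{j≠i} y_j.
First-order condition: 73 − 12y_i − 4Σ_{j≠i} y_j = 0.
Imposing symmetry (y_j = y for all j) turns Σ_{j≠i} y_j into 2y, so 73 = 20y and y = 3.65.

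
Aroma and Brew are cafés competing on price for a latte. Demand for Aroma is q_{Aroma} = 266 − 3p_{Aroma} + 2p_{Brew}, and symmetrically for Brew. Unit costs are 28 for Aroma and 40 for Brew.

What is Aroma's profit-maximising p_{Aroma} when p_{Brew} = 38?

Aroma's profit: π = (p_{Aroma} − 28)(266 − 3p_{Aroma} + 2p_{Brew}).
∂π/∂p_{Aroma} = 350 − 6p_{Aroma} + 2p_{Brew} = 0 ⇒ p_{Aroma} = 175/3 + (1/3)p_{Brew}.
At p_{Brew} = 38: p_{Aroma} = 175/3 + (1/3)·38 = 71.

71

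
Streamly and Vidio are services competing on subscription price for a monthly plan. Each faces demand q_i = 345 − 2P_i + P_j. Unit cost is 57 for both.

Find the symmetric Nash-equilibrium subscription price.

Streamly's profit: π = (P_{Streamly} − 57)(345 − 2P_{Streamly} + P_{Vidio}).
∂π/∂P_{Streamly} = 459 − 4P_{Streamly} + P_{Vidio} = 0 ⇒ P_{Streamly} = 114.75 + 0.25P_{Vidio}.
The game is symmetric, so in equilibrium P_{Vidio} = P_{Streamly}: the reaction function gives 0.75P_{Streamly} = 114.75, hence P_{Streamly} = 153.

153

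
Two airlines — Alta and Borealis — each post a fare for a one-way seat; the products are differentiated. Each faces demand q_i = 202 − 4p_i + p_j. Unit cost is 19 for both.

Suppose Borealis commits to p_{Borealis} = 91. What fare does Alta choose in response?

46.125

Alta's profit: π = (p_{Alta} − 19)(202 − 4p_{Alta} + p_{Borealis}).
∂π/∂p_{Alta} = 278 − 8p_{Alta} + p_{Borealis} = 0 ⇒ p_{Alta} = 34.75 + 0.125p_{Borealis}.
At p_{Borealis} = 91: p_{Alta} = 34.75 + 0.125·91 = 46.125.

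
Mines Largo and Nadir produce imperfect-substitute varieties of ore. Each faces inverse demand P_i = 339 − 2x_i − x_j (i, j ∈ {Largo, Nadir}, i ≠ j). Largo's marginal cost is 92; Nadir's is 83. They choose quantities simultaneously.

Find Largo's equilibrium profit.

4762.88

Mine Largo's profit: π = x_{Largo}(339 − 2x_{Largo} − x_{Nadir}) − 92x_{Largo}.
∂π/∂x_{Largo} = 247 − 4x_{Largo} − x_{Nadir} = 0 ⇒ x_{Largo} = 61.75 − 0.25x_{Nadir}.
Similarly x_{Nadir} = 64 − 0.25x_{Largo}.
Solving the two reaction functions simultaneously: (1 − (−0.25)(−0.25))x_{Largo} = 61.75 − 0.25·64, so 0.9375x_{Largo} = 45.75 and x_{Largo} = 48.8.
Then x_{Nadir} = 64 − 0.25·48.8 = 51.8.
P_{Largo} = 339 − 2·48.8 − 51.8 = 189.6.
Profit = (189.6 − 92)·48.8 = 4762.88.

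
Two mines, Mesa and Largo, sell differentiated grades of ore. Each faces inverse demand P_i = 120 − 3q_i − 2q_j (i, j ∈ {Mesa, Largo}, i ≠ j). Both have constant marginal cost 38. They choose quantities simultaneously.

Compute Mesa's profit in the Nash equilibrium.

315.1875

Mine Mesa's profit: π = q_{Mesa}(120 − 3q_{Mesa} − 2q_{Largo}) − 38q_{Mesa}.
∂π/∂q_{Mesa} = 82 − 6q_{Mesa} − 2q_{Largo} = 0 ⇒ q_{Mesa} = 41/3 − (1/3)q_{Largo}.
By symmetry q_{Largo} = q_{Mesa}; substituting into the reaction function, (4/3)q_{Mesa} = 41/3 and q_{Mesa} = 10.25.
P_{Mesa} = 120 − 3·10.25 − 2·10.25 = 68.75.
Profit = (68.75 − 38)·10.25 = 315.1875.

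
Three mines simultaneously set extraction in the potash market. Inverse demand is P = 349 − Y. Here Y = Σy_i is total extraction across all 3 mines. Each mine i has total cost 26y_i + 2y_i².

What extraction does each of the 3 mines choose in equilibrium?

A representative mine's profit is π_i = y_i(349 − Y) − 26y_i − 2y_i², with Y = y_i + Σ_{j≠i} y_j.
First-order condition: 323 − 6y_i − Σ_{j≠i} y_j = 0.
In a symmetric equilibrium every mine chooses the same y, so Σ_{j≠i} y_j = 2y. The condition becomes 323 − 8y = 0, giving y = 323/8 = 40.375.

40.375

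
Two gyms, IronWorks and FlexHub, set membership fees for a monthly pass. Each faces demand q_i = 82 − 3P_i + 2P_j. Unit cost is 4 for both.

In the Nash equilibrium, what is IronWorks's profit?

IronWorks's profit: π = (P_{IronWorks} − 4)(82 − 3P_{IronWorks} + 2P_{FlexHub}).
∂π/∂P_{IronWorks} = 94 − 6P_{IronWorks} + 2P_{FlexHub} = 0 ⇒ P_{IronWorks} = 47/3 + (1/3)P_{FlexHub}.
By symmetry P_{FlexHub} = P_{IronWorks}; substituting into the reaction function, (2/3)P_{IronWorks} = 47/3 and P_{IronWorks} = 23.5.
q_{IronWorks} = 82 − 3·23.5 + 2·23.5 = 58.5.
Profit = (23.5 − 4)·58.5 = 1140.75.

1140.75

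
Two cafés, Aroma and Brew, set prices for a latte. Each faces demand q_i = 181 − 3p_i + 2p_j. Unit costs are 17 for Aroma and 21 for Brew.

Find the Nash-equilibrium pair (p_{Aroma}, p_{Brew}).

Aroma's profit: π = (p_{Aroma} − 17)(181 − 3p_{Aroma} + 2p_{Brew}).
∂π/∂p_{Aroma} = 232 − 6p_{Aroma} + 2p_{Brew} = 0 ⇒ p_{Aroma} = 116/3 + (1/3)p_{Brew}.
Similarly p_{Brew} = 122/3 + (1/3)p_{Aroma}.
Plugging p_{Brew} into Aroma's best response: p_{Aroma} = 116/3 + (1/3)(122/3 + (1/3)p_{Aroma}) ⇒ (8/9)p_{Aroma} = 470/9, so p_{Aroma} = 58.75.
Then p_{Brew} = 122/3 + (1/3)·58.75 = 60.25.

58.75, 60.25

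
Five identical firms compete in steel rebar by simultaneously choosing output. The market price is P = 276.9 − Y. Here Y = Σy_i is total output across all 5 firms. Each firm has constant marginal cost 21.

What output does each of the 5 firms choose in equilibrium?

42.65

A representative firm's profit is π_i = y_i(276.9 − Y) − 21y_i, with Y = y_i + Σ_{j≠i} y_j.
First-order condition: 255.9 − 2y_i − Σ_{j≠i} y_j = 0.
In a symmetric equilibrium every firm chooses the same y, so Σ_{j≠i} y_j = 4y. The condition becomes 255.9 − 6y = 0, giving y = 255.9/6 = 42.65.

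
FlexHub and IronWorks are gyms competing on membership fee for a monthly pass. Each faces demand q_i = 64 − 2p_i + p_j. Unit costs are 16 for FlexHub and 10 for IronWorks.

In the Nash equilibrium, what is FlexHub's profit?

FlexHub's profit: π = (p_{FlexHub} − 16)(64 − 2p_{FlexHub} + p_{IronWorks}).
∂π/∂p_{FlexHub} = 96 − 4p_{FlexHub} + p_{IronWorks} = 0 ⇒ p_{FlexHub} = 24 + 0.25p_{IronWorks}.
Similarly p_{IronWorks} = 21 + 0.25p_{FlexHub}.
Solving the two reaction functions simultaneously: (1 − (0.25)(0.25))p_{FlexHub} = 24 + 0.25·21, so 0.9375p_{FlexHub} = 29.25 and p_{FlexHub} = 31.2.
Then p_{IronWorks} = 21 + 0.25·31.2 = 28.8.
q_{FlexHub} = 64 − 2·31.2 + 28.8 = 30.4.
Profit = (31.2 − 16)·30.4 = 462.08.

462.08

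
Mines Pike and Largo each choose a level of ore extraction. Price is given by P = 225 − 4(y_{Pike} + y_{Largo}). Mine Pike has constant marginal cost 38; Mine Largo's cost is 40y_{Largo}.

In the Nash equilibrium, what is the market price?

101

Mine Pike's profit: π = y_{Pike}(225 − 4(y_{Pike} + y_{Largo})) − 38y_{Pike}.
∂π/∂y_{Pike} = 187 − 8y_{Pike} − 4y_{Largo} = 0, so y_{Pike} = 23.375 − 0.5y_{Largo}.
By the same steps for Largo: y_{Largo} = 23.125 − 0.5y_{Pike}.
Plugging y_{Largo} into Pike's best response: y_{Pike} = 23.375 − 0.5(23.125 − 0.5y_{Pike}) ⇒ 0.75y_{Pike} = 11.8125, so y_{Pike} = 15.75.
Then y_{Largo} = 23.125 − 0.5·15.75 = 15.25.
Equilibrium price: P = 225 − 4·31 = 101.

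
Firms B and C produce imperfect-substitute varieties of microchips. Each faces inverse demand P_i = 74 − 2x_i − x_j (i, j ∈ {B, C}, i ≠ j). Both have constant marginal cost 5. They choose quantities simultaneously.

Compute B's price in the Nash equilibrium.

Firm B's profit: π = x_B(74 − 2x_B − x_C) − 5x_B.
∂π/∂x_B = 69 − 4x_B − x_C = 0 ⇒ x_B = 17.25 − 0.25x_C.
The game is symmetric, so in equilibrium x_C = x_B: the reaction function gives 1.25x_B = 17.25, hence x_B = 13.8.
P_B = 74 − 2·13.8 − 13.8 = 32.6.

32.6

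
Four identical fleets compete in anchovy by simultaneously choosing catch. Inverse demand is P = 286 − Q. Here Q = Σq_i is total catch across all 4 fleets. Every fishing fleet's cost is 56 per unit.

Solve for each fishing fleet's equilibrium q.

46

A representative fishing fleet's profit is π_i = q_i(286 − Q) − 56q_i, with Q = q_i + Σ_{j≠i} q_j.
First-order condition: 230 − 2q_i − Σ_{j≠i} q_j = 0.
With identical fishing fleets, set every q_j = q: then 230 − 2q − 3q = 0, i.e. q = 230/5 = 46.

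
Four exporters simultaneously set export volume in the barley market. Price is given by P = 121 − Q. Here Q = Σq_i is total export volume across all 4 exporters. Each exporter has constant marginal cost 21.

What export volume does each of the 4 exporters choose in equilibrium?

20

A representative exporter's profit is π_i = q_i(121 − Q) − 21q_i, with Q = q_i + Σ_{j≠i} q_j.
First-order condition: 100 − 2q_i − Σ_{j≠i} q_j = 0.
With identical exporters, set every q_j = q: then 100 − 2q − 3q = 0, i.e. q = 100/5 = 20.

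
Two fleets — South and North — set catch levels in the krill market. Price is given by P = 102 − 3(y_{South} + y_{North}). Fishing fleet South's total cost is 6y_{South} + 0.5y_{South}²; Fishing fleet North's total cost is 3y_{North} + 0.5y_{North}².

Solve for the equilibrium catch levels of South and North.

9.375, 10.125

Fishing fleet South's profit: π = y_{South}(102 − 3(y_{South} + y_{North})) − 6y_{South} − 0.5y_{South}².
∂π/∂y_{South} = 96 − 7y_{South} − 3y_{North} = 0, so y_{South} = 96/7 − (3/7)y_{North}.
By the same steps for North: y_{North} = 99/7 − (3/7)y_{South}.
Plugging y_{North} into South's best response: y_{South} = 96/7 − (3/7)(99/7 − (3/7)y_{South}) ⇒ (40/49)y_{South} = 375/49, so y_{South} = 9.375.
Then y_{North} = 99/7 − (3/7)·9.375 = 10.125.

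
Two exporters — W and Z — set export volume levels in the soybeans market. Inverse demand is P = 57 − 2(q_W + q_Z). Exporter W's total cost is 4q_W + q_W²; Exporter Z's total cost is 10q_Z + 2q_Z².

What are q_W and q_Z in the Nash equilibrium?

Exporter W's profit: π = q_W(57 − 2(q_W + q_Z)) − 4q_W − q_W².
∂π/∂q_W = 53 − 6q_W − 2q_Z = 0, so q_W = 53/6 − (1/3)q_Z.
For Z: ∂π/∂q_Z = 47 − 8q_Z − 2q_W = 0 ⇒ q_Z = 5.875 − 0.25q_W.
Solving the two reaction functions simultaneously: (1 − (−1/3)(−0.25))q_W = 53/6 − (1/3)·5.875, so (11/12)q_W = 6.875 and q_W = 7.5.
Then q_Z = 5.875 − 0.25·7.5 = 4.

7.5, 4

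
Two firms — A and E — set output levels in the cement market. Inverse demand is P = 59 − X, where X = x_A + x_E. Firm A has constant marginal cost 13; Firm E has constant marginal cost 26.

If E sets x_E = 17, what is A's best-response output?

Firm A's profit: π = x_A(59 − (x_A + x_E)) − 13x_A.
∂π/∂x_A = 46 − 2x_A − x_E = 0, so x_A = 23 − 0.5x_E.
At x_E = 17: x_A = 23 − 0.5·17 = 14.5.

14.5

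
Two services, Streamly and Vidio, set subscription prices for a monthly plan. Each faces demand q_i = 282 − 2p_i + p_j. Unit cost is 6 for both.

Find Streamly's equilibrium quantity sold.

Streamly's profit: π = (p_{Streamly} − 6)(282 − 2p_{Streamly} + p_{Vidio}).
∂π/∂p_{Streamly} = 294 − 4p_{Streamly} + p_{Vidio} = 0 ⇒ p_{Streamly} = 73.5 + 0.25p_{Vidio}.
The game is symmetric, so in equilibrium p_{Vidio} = p_{Streamly}: the reaction function gives 0.75p_{Streamly} = 73.5, hence p_{Streamly} = 98.
q_{Streamly} = 282 − 2·98 + 98 = 184.

184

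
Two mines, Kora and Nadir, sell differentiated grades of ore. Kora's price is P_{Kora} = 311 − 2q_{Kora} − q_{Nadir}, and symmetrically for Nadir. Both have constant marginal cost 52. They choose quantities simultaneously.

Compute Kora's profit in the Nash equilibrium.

Mine Kora's profit: π = q_{Kora}(311 − 2q_{Kora} − q_{Nadir}) − 52q_{Kora}.
∂π/∂q_{Kora} = 259 − 4q_{Kora} − q_{Nadir} = 0 ⇒ q_{Kora} = 64.75 − 0.25q_{Nadir}.
By symmetry q_{Nadir} = q_{Kora}; substituting into the reaction function, 1.25q_{Kora} = 64.75 and q_{Kora} = 51.8.
P_{Kora} = 311 − 2·51.8 − 51.8 = 155.6.
Profit = (155.6 − 52)·51.8 = 5366.48.

5366.48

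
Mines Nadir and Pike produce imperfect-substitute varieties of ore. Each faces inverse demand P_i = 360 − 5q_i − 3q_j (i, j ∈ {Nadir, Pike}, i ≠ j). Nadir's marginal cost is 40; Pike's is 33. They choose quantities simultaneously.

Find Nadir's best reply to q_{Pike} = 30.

Mine Nadir's profit: π = q_{Nadir}(360 − 5q_{Nadir} − 3q_{Pike}) − 40q_{Nadir}.
∂π/∂q_{Nadir} = 320 − 10q_{Nadir} − 3q_{Pike} = 0 ⇒ q_{Nadir} = 32 − 0.3q_{Pike}.
At q_{Pike} = 30: q_{Nadir} = 32 − 0.3·30 = 23.

23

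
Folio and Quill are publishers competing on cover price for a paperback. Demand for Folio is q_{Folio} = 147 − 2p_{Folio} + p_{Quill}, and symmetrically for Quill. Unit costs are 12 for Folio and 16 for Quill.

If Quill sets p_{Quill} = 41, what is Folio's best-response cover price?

Folio's profit: π = (p_{Folio} − 12)(147 − 2p_{Folio} + p_{Quill}).
∂π/∂p_{Folio} = 171 − 4p_{Folio} + p_{Quill} = 0 ⇒ p_{Folio} = 42.75 + 0.25p_{Quill}.
At p_{Quill} = 41: p_{Folio} = 42.75 + 0.25·41 = 53.

53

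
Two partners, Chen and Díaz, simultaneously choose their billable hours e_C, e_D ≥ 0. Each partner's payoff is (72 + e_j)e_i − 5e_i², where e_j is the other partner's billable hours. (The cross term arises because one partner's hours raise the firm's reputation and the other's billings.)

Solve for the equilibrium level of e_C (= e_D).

Chen's payoff is (72 + e_D)e_C − 5e_C².
∂π/∂e_C = 72 + e_D − 10e_C = 0, so e_C = 7.2 + 0.1e_D.
By symmetry e_D = e_C; substituting into the reaction function, 0.9e_C = 7.2 and e_C = 8.

8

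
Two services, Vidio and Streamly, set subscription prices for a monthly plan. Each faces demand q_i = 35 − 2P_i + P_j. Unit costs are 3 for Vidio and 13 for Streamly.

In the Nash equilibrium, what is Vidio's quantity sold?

Vidio's profit: π = (P_{Vidio} − 3)(35 − 2P_{Vidio} + P_{Streamly}).
∂π/∂P_{Vidio} = 41 − 4P_{Vidio} + P_{Streamly} = 0 ⇒ P_{Vidio} = 10.25 + 0.25P_{Streamly}.
Similarly P_{Streamly} = 15.25 + 0.25P_{Vidio}.
Plugging P_{Streamly} into Vidio's best response: P_{Vidio} = 10.25 + 0.25(15.25 + 0.25P_{Vidio}) ⇒ 0.9375P_{Vidio} = 14.0625, so P_{Vidio} = 15.
Then P_{Streamly} = 15.25 + 0.25·15 = 19.
q_{Vidio} = 35 − 2·15 + 19 = 24.

24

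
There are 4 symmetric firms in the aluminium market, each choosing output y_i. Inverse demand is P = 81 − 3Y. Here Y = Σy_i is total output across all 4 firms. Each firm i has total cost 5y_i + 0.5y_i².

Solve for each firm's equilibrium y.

4.75

A representative firm's profit is π_i = y_i(81 − 3Y) − 5y_i − 0.5y_i², with Y = y_i + Σ_{j≠i} y_j.
First-order condition: 76 − 7y_i − 3Σ_{j≠i} y_j = 0.
Imposing symmetry (y_j = y for all j) turns Σ_{j≠i} y_j into 3y, so 76 = 16y and y = 4.75.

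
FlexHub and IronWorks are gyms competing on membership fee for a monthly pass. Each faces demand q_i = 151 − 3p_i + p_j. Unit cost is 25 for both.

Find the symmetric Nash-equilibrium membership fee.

45.2

FlexHub's profit: π = (p_{FlexHub} − 25)(151 − 3p_{FlexHub} + p_{IronWorks}).
∂π/∂p_{FlexHub} = 226 − 6p_{FlexHub} + p_{IronWorks} = 0 ⇒ p_{FlexHub} = 113/3 + (1/6)p_{IronWorks}.
Setting p_{FlexHub} = p_{IronWorks} in the reaction function: p_{FlexHub} = 113/3 + (1/6)p_{FlexHub}, so p_{FlexHub} = (113/3) / (5/6) = 45.2.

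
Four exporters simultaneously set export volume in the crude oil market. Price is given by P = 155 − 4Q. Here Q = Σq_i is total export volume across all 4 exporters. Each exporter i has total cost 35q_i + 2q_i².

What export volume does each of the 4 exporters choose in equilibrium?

5

A representative exporter's profit is π_i = q_i(155 − 4Q) − 35q_i − 2q_i², with Q = q_i + Σ_{j≠i} q_j.
First-order condition: 120 − 12q_i − 4Σ_{j≠i} q_j = 0.
In a symmetric equilibrium every exporter chooses the same q, so Σ_{j≠i} q_j = 3q. The condition becomes 120 − 24q = 0, giving q = 120/24 = 5.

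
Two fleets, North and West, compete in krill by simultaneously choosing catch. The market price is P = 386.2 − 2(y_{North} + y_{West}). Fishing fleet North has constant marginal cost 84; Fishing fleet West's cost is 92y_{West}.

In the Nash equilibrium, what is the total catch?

Fishing fleet North's profit: π = y_{North}(386.2 − 2(y_{North} + y_{West})) − 84y_{North}.
∂π/∂y_{North} = 302.2 − 4y_{North} − 2y_{West} = 0, so y_{North} = 75.55 − 0.5y_{West}.
By the same steps for West: y_{West} = 73.55 − 0.5y_{North}.
Solving the two reaction functions simultaneously: (1 − (−0.5)(−0.5))y_{North} = 75.55 − 0.5·73.55, so 0.75y_{North} = 38.775 and y_{North} = 51.7.
Then y_{West} = 73.55 − 0.5·51.7 = 47.7.
Total catch: 51.7 + 47.7 = 99.4.

99.4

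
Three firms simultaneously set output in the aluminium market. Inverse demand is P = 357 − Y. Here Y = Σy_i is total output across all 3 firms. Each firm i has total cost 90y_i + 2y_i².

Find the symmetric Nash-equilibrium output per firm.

33.375

A representative firm's profit is π_i = y_i(357 − Y) − 90y_i − 2y_i², with Y = y_i + Σ_{j≠i} y_j.
First-order condition: 267 − 6y_i − Σ_{j≠i} y_j = 0.
With identical firms, set every y_j = y: then 267 − 6y − 2y = 0, i.e. y = 267/8 = 33.375.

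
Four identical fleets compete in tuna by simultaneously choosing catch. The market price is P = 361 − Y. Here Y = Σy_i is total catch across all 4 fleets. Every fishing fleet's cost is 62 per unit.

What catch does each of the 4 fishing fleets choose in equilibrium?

A representative fishing fleet's profit is π_i = y_i(361 − Y) − 62y_i, with Y = y_i + Σ_{j≠i} y_j.
First-order condition: 299 − 2y_i − Σ_{j≠i} y_j = 0.
Imposing symmetry (y_j = y for all j) turns Σ_{j≠i} y_j into 3y, so 299 = 5y and y = 59.8.

59.8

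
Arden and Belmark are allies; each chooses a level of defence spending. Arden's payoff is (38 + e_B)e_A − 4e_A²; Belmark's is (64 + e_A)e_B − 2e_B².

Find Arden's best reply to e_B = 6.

Expanding Arden's payoff: 38e_A + e_Be_A − 4e_A².
∂π/∂e_A = 38 + e_B − 8e_A = 0, so e_A = 4.75 + 0.125e_B.
At e_B = 6: e_A = 4.75 + 0.125·6 = 5.5.

5.5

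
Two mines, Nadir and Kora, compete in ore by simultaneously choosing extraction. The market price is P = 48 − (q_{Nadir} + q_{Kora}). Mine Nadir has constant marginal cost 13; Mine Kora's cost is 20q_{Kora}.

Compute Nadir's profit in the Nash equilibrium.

Mine Nadir's profit: π = q_{Nadir}(48 − (q_{Nadir} + q_{Kora})) − 13q_{Nadir}.
∂π/∂q_{Nadir} = 35 − 2q_{Nadir} − q_{Kora} = 0, so q_{Nadir} = 17.5 − 0.5q_{Kora}.
By the same steps for Kora: q_{Kora} = 14 − 0.5q_{Nadir}.
Solving the two reaction functions simultaneously: (1 − (−0.5)(−0.5))q_{Nadir} = 17.5 − 0.5·14, so 0.75q_{Nadir} = 10.5 and q_{Nadir} = 14.
Then q_{Kora} = 14 − 0.5·14 = 7.
Price P = 48 − 21 = 27.
Nadir's profit: (27 − 13)·14 = 196.

196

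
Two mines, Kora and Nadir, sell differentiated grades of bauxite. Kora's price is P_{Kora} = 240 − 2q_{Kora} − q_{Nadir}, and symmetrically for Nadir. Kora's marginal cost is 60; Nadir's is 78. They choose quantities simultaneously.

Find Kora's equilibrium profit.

2767.68

Mine Kora's profit: π = q_{Kora}(240 − 2q_{Kora} − q_{Nadir}) − 60q_{Kora}.
∂π/∂q_{Kora} = 180 − 4q_{Kora} − q_{Nadir} = 0 ⇒ q_{Kora} = 45 − 0.25q_{Nadir}.
Similarly q_{Nadir} = 40.5 − 0.25q_{Kora}.
Substituting the second reaction function into the first: q_{Kora} = 45 − 0.25(40.5 − 0.25q_{Kora}), which gives 0.9375q_{Kora} = 34.875 ⇒ q_{Kora} = 37.2.
Then q_{Nadir} = 40.5 − 0.25·37.2 = 31.2.
P_{Kora} = 240 − 2·37.2 − 31.2 = 134.4.
Profit = (134.4 − 60)·37.2 = 2767.68.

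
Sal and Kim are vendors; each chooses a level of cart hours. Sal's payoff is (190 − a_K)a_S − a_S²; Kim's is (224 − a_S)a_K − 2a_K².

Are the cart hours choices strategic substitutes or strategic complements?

strategic substitutes

Expanding Sal's payoff: 190a_S − a_Ka_S − a_S².
∂π/∂a_S = 190 − a_K − 2a_S = 0, so a_S = 95 − 0.5a_K.
The best-response slope da_S/da_K = −0.5 < 0: the reaction function is downward-sloping, so the choices are strategic substitutes.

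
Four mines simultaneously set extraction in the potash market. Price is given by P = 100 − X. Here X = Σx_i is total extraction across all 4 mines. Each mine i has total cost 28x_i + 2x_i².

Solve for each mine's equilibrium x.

A representative mine's profit is π_i = x_i(100 − X) − 28x_i − 2x_i², with X = x_i + Σ_{j≠i} x_j.
First-order condition: 72 − 6x_i − Σ_{j≠i} x_j = 0.
In a symmetric equilibrium every mine chooses the same x, so Σ_{j≠i} x_j = 3x. The condition becomes 72 − 9x = 0, giving x = 72/9 = 8.

8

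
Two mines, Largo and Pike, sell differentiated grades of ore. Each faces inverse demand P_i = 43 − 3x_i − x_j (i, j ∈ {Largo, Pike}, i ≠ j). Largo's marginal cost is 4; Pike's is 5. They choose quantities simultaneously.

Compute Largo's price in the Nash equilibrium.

20.8

Mine Largo's profit: π = x_{Largo}(43 − 3x_{Largo} − x_{Pike}) − 4x_{Largo}.
∂π/∂x_{Largo} = 39 − 6x_{Largo} − x_{Pike} = 0 ⇒ x_{Largo} = 6.5 − (1/6)x_{Pike}.
Similarly x_{Pike} = 19/3 − (1/6)x_{Largo}.
Plugging x_{Pike} into Largo's best response: x_{Largo} = 6.5 − (1/6)(19/3 − (1/6)x_{Largo}) ⇒ (35/36)x_{Largo} = 49/9, so x_{Largo} = 5.6.
Then x_{Pike} = 19/3 − (1/6)·5.6 = 5.4.
P_{Largo} = 43 − 3·5.6 − 5.4 = 20.8.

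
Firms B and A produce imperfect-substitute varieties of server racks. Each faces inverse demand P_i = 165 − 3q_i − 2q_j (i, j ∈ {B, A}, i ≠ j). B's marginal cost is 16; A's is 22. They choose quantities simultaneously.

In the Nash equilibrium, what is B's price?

73

Firm B's profit: π = q_B(165 − 3q_B − 2q_A) − 16q_B.
∂π/∂q_B = 149 − 6q_B − 2q_A = 0 ⇒ q_B = 149/6 − (1/3)q_A.
Similarly q_A = 143/6 − (1/3)q_B.
Substituting the second reaction function into the first: q_B = 149/6 − (1/3)(143/6 − (1/3)q_B), which gives (8/9)q_B = 152/9 ⇒ q_B = 19.
Then q_A = 143/6 − (1/3)·19 = 17.5.
P_B = 165 − 3·19 − 2·17.5 = 73.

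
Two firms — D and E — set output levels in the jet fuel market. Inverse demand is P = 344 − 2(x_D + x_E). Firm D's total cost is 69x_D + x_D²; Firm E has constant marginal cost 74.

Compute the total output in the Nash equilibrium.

Firm D's profit: π = x_D(344 − 2(x_D + x_E)) − 69x_D − x_D².
∂π/∂x_D = 275 − 6x_D − 2x_E = 0, so x_D = 275/6 − (1/3)x_E.
For E: ∂π/∂x_E = 270 − 4x_E − 2x_D = 0 ⇒ x_E = 67.5 − 0.5x_D.
Plugging x_E into D's best response: x_D = 275/6 − (1/3)(67.5 − 0.5x_D) ⇒ (5/6)x_D = 70/3, so x_D = 28.
Then x_E = 67.5 − 0.5·28 = 53.5.
Total output: 28 + 53.5 = 81.5.

81.5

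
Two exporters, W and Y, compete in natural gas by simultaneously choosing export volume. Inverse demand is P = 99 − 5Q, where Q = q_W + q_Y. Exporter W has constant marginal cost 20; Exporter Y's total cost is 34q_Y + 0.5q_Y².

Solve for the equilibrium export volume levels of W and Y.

Exporter W's profit: π = q_W(99 − 5(q_W + q_Y)) − 20q_W.
∂π/∂q_W = 79 − 10q_W − 5q_Y = 0, so q_W = 7.9 − 0.5q_Y.
For Y: ∂π/∂q_Y = 65 − 11q_Y − 5q_W = 0 ⇒ q_Y = 65/11 − (5/11)q_W.
Plugging q_Y into W's best response: q_W = 7.9 − 0.5(65/11 − (5/11)q_W) ⇒ (17/22)q_W = 272/55, so q_W = 6.4.
Then q_Y = 65/11 − (5/11)·6.4 = 3.

6.4, 3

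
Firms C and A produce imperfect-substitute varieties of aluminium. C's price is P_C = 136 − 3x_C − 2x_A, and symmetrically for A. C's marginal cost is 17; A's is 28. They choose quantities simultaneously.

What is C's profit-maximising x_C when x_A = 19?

13.5

Firm C's profit: π = x_C(136 − 3x_C − 2x_A) − 17x_C.
∂π/∂x_C = 119 − 6x_C − 2x_A = 0 ⇒ x_C = 119/6 − (1/3)x_A.
At x_A = 19: x_C = 119/6 − (1/3)·19 = 13.5.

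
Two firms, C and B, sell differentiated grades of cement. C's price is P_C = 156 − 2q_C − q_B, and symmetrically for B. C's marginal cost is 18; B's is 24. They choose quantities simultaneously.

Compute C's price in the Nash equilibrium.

74

Firm C's profit: π = q_C(156 − 2q_C − q_B) − 18q_C.
∂π/∂q_C = 138 − 4q_C − q_B = 0 ⇒ q_C = 34.5 − 0.25q_B.
Similarly q_B = 33 − 0.25q_C.
Solving the two reaction functions simultaneously: (1 − (−0.25)(−0.25))q_C = 34.5 − 0.25·33, so 0.9375q_C = 26.25 and q_C = 28.
Then q_B = 33 − 0.25·28 = 26.
P_C = 156 − 2·28 − 26 = 74.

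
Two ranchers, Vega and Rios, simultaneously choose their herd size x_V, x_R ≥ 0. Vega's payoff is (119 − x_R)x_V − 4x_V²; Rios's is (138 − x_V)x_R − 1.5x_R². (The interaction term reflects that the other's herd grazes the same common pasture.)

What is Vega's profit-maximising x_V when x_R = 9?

13.75

Expanding Vega's payoff: 119x_V − x_Rx_V − 4x_V².
∂π/∂x_V = 119 − x_R − 8x_V = 0, so x_V = 14.875 − 0.125x_R.
At x_R = 9: x_V = 14.875 − 0.125·9 = 13.75.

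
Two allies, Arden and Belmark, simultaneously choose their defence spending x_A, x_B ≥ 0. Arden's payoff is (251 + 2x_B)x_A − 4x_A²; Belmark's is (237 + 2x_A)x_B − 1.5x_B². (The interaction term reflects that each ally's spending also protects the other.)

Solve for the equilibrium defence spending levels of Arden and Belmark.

Expanding Arden's payoff: 251x_A + 2x_Bx_A − 4x_A².
∂π/∂x_A = 251 + 2x_B − 8x_A = 0, so x_A = 31.375 + 0.25x_B.
Likewise for Belmark: x_B = 79 + (2/3)x_A.
Substituting the second reaction function into the first: x_A = 31.375 + 0.25(79 + (2/3)x_A), which gives (5/6)x_A = 51.125 ⇒ x_A = 61.35.
Then x_B = 79 + (2/3)·61.35 = 119.9.

61.35, 119.9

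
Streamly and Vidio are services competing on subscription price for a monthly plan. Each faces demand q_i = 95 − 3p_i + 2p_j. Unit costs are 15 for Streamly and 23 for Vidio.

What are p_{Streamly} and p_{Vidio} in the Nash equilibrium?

Streamly's profit: π = (p_{Streamly} − 15)(95 − 3p_{Streamly} + 2p_{Vidio}).
∂π/∂p_{Streamly} = 140 − 6p_{Streamly} + 2p_{Vidio} = 0 ⇒ p_{Streamly} = 70/3 + (1/3)p_{Vidio}.
Similarly p_{Vidio} = 82/3 + (1/3)p_{Streamly}.
Plugging p_{Vidio} into Streamly's best response: p_{Streamly} = 70/3 + (1/3)(82/3 + (1/3)p_{Streamly}) ⇒ (8/9)p_{Streamly} = 292/9, so p_{Streamly} = 36.5.
Then p_{Vidio} = 82/3 + (1/3)·36.5 = 39.5.

36.5, 39.5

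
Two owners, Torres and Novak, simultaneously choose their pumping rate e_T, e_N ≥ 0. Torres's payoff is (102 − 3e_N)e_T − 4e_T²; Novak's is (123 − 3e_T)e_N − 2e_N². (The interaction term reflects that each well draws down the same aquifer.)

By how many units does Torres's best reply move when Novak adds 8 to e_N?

-3

Expanding Torres's payoff: 102e_T − 3e_Ne_T − 4e_T².
∂π/∂e_T = 102 − 3e_N − 8e_T = 0, so e_T = 12.75 − 0.375e_N.
The reaction-function slope is −0.375, so an 8-unit rise in e_N moves e_T by −0.375 × 8 = −3. Torres's best response falls — the actions are strategic substitutes.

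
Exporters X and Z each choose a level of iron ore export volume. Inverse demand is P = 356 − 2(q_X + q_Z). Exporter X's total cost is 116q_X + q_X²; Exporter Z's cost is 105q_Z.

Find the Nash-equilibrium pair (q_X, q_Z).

Exporter X's profit: π = q_X(356 − 2(q_X + q_Z)) − 116q_X − q_X².
∂π/∂q_X = 240 − 6q_X − 2q_Z = 0, so q_X = 40 − (1/3)q_Z.
For Z: ∂π/∂q_Z = 251 − 4q_Z − 2q_X = 0 ⇒ q_Z = 62.75 − 0.5q_X.
Substituting the second reaction function into the first: q_X = 40 − (1/3)(62.75 − 0.5q_X), which gives (5/6)q_X = 229/12 ⇒ q_X = 22.9.
Then q_Z = 62.75 − 0.5·22.9 = 51.3.

22.9, 51.3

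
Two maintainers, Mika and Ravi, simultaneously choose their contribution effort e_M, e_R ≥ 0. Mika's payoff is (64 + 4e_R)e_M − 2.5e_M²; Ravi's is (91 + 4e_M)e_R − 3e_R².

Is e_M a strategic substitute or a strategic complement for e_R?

Expanding Mika's payoff: 64e_M + 4e_Re_M − 2.5e_M².
∂π/∂e_M = 64 + 4e_R − 5e_M = 0, so e_M = 12.8 + 0.8e_R.
The best-response slope de_M/de_R = 0.8 > 0: the reaction function is upward-sloping, so the choices are strategic complements.

strategic complements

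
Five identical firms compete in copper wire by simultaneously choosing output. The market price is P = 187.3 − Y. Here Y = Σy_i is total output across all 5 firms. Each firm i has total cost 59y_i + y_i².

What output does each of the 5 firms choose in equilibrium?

A representative firm's profit is π_i = y_i(187.3 − Y) − 59y_i − y_i², with Y = y_i + Σ_{j≠i} y_j.
First-order condition: 128.3 − 4y_i − Σ_{j≠i} y_j = 0.
Imposing symmetry (y_j = y for all j) turns Σ_{j≠i} y_j into 4y, so 128.3 = 8y and y = 16.0375.

16.0375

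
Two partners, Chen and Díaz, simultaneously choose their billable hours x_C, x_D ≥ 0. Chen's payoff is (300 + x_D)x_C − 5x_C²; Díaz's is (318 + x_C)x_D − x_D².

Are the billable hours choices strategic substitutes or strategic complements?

Expanding Chen's payoff: 300x_C + x_Dx_C − 5x_C².
∂π/∂x_C = 300 + x_D − 10x_C = 0, so x_C = 30 + 0.1x_D.
The best-response slope dx_C/dx_D = 0.1 > 0: the reaction function is upward-sloping, so the choices are strategic complements.

strategic complements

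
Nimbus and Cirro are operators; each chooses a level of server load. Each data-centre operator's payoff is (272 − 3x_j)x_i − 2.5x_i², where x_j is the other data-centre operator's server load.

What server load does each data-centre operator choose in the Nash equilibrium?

34

Nimbus's payoff is (272 − 3x_C)x_N − 2.5x_N².
∂π/∂x_N = 272 − 3x_C − 5x_N = 0, so x_N = 54.4 − 0.6x_C.
The game is symmetric, so in equilibrium x_C = x_N: the reaction function gives 1.6x_N = 54.4, hence x_N = 34.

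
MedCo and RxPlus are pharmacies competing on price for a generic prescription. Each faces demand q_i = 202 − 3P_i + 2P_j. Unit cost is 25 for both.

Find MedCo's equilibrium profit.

5874.1875

MedCo's profit: π = (P_{MedCo} − 25)(202 − 3P_{MedCo} + 2P_{RxPlus}).
∂π/∂P_{MedCo} = 277 − 6P_{MedCo} + 2P_{RxPlus} = 0 ⇒ P_{MedCo} = 277/6 + (1/3)P_{RxPlus}.
The game is symmetric, so in equilibrium P_{RxPlus} = P_{MedCo}: the reaction function gives (2/3)P_{MedCo} = 277/6, hence P_{MedCo} = 69.25.
q_{MedCo} = 202 − 3·69.25 + 2·69.25 = 132.75.
Profit = (69.25 − 25)·132.75 = 5874.1875.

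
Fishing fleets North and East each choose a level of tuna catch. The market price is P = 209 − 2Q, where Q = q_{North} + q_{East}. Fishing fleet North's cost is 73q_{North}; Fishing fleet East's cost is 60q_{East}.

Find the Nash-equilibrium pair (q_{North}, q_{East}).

20.5, 27

Fishing fleet North's profit: π = q_{North}(209 − 2(q_{North} + q_{East})) − 73q_{North}.
∂π/∂q_{North} = 136 − 4q_{North} − 2q_{East} = 0, so q_{North} = 34 − 0.5q_{East}.
By the same steps for East: q_{East} = 37.25 − 0.5q_{North}.
Solving the two reaction functions simultaneously: (1 − (−0.5)(−0.5))q_{North} = 34 − 0.5·37.25, so 0.75q_{North} = 15.375 and q_{North} = 20.5.
Then q_{East} = 37.25 − 0.5·20.5 = 27.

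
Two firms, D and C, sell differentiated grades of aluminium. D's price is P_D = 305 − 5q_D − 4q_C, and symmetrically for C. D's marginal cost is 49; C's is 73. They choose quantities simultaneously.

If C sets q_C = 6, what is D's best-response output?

23.2

Firm D's profit: π = q_D(305 − 5q_D − 4q_C) − 49q_D.
∂π/∂q_D = 256 − 10q_D − 4q_C = 0 ⇒ q_D = 25.6 − 0.4q_C.
At q_C = 6: q_D = 25.6 − 0.4·6 = 23.2.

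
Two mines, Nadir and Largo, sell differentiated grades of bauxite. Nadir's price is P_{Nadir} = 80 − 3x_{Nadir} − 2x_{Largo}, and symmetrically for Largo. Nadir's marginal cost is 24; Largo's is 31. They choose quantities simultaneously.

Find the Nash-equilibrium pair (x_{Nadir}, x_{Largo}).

7.4375, 5.6875

Mine Nadir's profit: π = x_{Nadir}(80 − 3x_{Nadir} − 2x_{Largo}) − 24x_{Nadir}.
∂π/∂x_{Nadir} = 56 − 6x_{Nadir} − 2x_{Largo} = 0 ⇒ x_{Nadir} = 28/3 − (1/3)x_{Largo}.
Similarly x_{Largo} = 49/6 − (1/3)x_{Nadir}.
Substituting the second reaction function into the first: x_{Nadir} = 28/3 − (1/3)(49/6 − (1/3)x_{Nadir}), which gives (8/9)x_{Nadir} = 119/18 ⇒ x_{Nadir} = 7.4375.
Then x_{Largo} = 49/6 − (1/3)·7.4375 = 5.6875.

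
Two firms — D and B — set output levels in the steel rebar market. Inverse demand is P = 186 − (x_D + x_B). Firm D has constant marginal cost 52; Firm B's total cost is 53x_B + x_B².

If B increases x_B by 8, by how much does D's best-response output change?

Firm D's profit: π = x_D(186 − (x_D + x_B)) − 52x_D.
∂π/∂x_D = 134 − 2x_D − x_B = 0, so x_D = 67 − 0.5x_B.
The reaction-function slope is −0.5, so an 8-unit rise in x_B moves x_D by −0.5 × 8 = −4. D's best response falls — the actions are strategic substitutes.

-4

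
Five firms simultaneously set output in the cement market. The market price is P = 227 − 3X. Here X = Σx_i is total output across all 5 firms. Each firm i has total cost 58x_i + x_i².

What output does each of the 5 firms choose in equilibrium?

A representative firm's profit is π_i = x_i(227 − 3X) − 58x_i − x_i², with X = x_i + Σ_{j≠i} x_j.
First-order condition: 169 − 8x_i − 3Σ_{j≠i} x_j = 0.
In a symmetric equilibrium every firm chooses the same x, so Σ_{j≠i} x_j = 4x. The condition becomes 169 − 20x = 0, giving x = 169/20 = 8.45.

8.45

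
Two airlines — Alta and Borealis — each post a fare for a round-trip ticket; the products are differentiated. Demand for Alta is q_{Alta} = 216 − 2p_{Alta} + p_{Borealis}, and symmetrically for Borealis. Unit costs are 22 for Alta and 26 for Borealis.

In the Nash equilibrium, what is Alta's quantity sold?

Alta's profit: π = (p_{Alta} − 22)(216 − 2p_{Alta} + p_{Borealis}).
∂π/∂p_{Alta} = 260 − 4p_{Alta} + p_{Borealis} = 0 ⇒ p_{Alta} = 65 + 0.25p_{Borealis}.
Similarly p_{Borealis} = 67 + 0.25p_{Alta}.
Plugging p_{Borealis} into Alta's best response: p_{Alta} = 65 + 0.25(67 + 0.25p_{Alta}) ⇒ 0.9375p_{Alta} = 81.75, so p_{Alta} = 87.2.
Then p_{Borealis} = 67 + 0.25·87.2 = 88.8.
q_{Alta} = 216 − 2·87.2 + 88.8 = 130.4.

130.4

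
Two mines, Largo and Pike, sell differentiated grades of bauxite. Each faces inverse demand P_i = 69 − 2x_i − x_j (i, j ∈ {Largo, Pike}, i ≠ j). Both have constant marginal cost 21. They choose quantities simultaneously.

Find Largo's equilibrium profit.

184.32

Mine Largo's profit: π = x_{Largo}(69 − 2x_{Largo} − x_{Pike}) − 21x_{Largo}.
∂π/∂x_{Largo} = 48 − 4x_{Largo} − x_{Pike} = 0 ⇒ x_{Largo} = 12 − 0.25x_{Pike}.
The game is symmetric, so in equilibrium x_{Pike} = x_{Largo}: the reaction function gives 1.25x_{Largo} = 12, hence x_{Largo} = 9.6.
P_{Largo} = 69 − 2·9.6 − 9.6 = 40.2.
Profit = (40.2 − 21)·9.6 = 184.32.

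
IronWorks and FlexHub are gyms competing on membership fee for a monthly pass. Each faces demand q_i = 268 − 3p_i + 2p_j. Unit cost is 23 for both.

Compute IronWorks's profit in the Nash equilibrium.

IronWorks's profit: π = (p_{IronWorks} − 23)(268 − 3p_{IronWorks} + 2p_{FlexHub}).
∂π/∂p_{IronWorks} = 337 − 6p_{IronWorks} + 2p_{FlexHub} = 0 ⇒ p_{IronWorks} = 337/6 + (1/3)p_{FlexHub}.
Setting p_{IronWorks} = p_{FlexHub} in the reaction function: p_{IronWorks} = 337/6 + (1/3)p_{IronWorks}, so p_{IronWorks} = (337/6) / (2/3) = 84.25.
q_{IronWorks} = 268 − 3·84.25 + 2·84.25 = 183.75.
Profit = (84.25 − 23)·183.75 = 11254.6875.

11254.6875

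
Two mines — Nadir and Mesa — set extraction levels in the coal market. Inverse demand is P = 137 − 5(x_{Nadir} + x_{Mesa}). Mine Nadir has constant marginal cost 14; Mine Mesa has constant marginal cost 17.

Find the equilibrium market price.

Mine Nadir's profit: π = x_{Nadir}(137 − 5(x_{Nadir} + x_{Mesa})) − 14x_{Nadir}.
∂π/∂x_{Nadir} = 123 − 10x_{Nadir} − 5x_{Mesa} = 0, so x_{Nadir} = 12.3 − 0.5x_{Mesa}.
By the same steps for Mesa: x_{Mesa} = 12 − 0.5x_{Nadir}.
Plugging x_{Mesa} into Nadir's best response: x_{Nadir} = 12.3 − 0.5(12 − 0.5x_{Nadir}) ⇒ 0.75x_{Nadir} = 6.3, so x_{Nadir} = 8.4.
Then x_{Mesa} = 12 − 0.5·8.4 = 7.8.
Equilibrium price: P = 137 − 5·16.2 = 56.

56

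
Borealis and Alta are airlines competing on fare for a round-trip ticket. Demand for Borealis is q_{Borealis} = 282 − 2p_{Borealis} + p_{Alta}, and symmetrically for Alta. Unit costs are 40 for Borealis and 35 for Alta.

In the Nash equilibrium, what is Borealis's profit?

Borealis's profit: π = (p_{Borealis} − 40)(282 − 2p_{Borealis} + p_{Alta}).
∂π/∂p_{Borealis} = 362 − 4p_{Borealis} + p_{Alta} = 0 ⇒ p_{Borealis} = 90.5 + 0.25p_{Alta}.
Similarly p_{Alta} = 88 + 0.25p_{Borealis}.
Substituting the second reaction function into the first: p_{Borealis} = 90.5 + 0.25(88 + 0.25p_{Borealis}), which gives 0.9375p_{Borealis} = 112.5 ⇒ p_{Borealis} = 120.
Then p_{Alta} = 88 + 0.25·120 = 118.
q_{Borealis} = 282 − 2·120 + 118 = 160.
Profit = (120 − 40)·160 = 12800.

12800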